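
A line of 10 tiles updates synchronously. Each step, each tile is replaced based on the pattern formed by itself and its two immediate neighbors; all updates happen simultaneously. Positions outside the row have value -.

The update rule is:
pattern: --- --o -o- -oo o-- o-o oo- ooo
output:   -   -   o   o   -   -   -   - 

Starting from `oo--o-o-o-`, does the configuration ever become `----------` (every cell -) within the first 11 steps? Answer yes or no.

no

o---o-o-o-
o---o-o-o-  (fixed point — unchanged through step 11)
step 11 is o---o-o-o-, still not uniform -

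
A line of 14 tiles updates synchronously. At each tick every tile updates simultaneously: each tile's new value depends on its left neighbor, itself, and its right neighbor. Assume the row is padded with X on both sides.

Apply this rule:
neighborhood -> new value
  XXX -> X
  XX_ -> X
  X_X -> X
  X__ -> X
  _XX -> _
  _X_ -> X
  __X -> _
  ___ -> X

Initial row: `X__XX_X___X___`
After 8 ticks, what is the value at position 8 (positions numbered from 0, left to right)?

X

XX__XXXXX_XXX_
XXX__XXXXX_XXX
XXXX__XXXXX_XX
XXXXX__XXXXX_X
XXXXXX__XXXXX_
XXXXXXX__XXXXX
XXXXXXXX__XXXX
XXXXXXXXX__XXX
position 8 holds X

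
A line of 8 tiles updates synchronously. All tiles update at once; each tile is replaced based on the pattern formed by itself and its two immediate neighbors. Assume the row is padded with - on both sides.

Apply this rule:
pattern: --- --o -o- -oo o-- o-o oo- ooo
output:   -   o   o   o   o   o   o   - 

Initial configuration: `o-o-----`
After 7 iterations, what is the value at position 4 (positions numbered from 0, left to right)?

o

oooo----
o--oo---
oooooo--
o----oo-
oo--oooo
ooooo--o
o---oooo
position 4 holds o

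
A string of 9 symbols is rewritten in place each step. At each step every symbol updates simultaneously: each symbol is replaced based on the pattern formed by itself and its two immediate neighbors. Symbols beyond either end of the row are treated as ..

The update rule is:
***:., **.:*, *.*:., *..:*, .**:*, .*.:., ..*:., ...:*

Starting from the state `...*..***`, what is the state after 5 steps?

*..****..

**..*.*.*
***......
*.*******
..*.....*
*..****..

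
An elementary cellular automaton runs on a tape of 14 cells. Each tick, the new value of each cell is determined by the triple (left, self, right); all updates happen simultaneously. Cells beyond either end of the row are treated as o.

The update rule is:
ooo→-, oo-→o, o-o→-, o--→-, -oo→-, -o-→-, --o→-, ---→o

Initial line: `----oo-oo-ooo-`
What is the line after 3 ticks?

-oo--o--o---o-
--o-------o---
----ooooo---o-

----ooooo---o-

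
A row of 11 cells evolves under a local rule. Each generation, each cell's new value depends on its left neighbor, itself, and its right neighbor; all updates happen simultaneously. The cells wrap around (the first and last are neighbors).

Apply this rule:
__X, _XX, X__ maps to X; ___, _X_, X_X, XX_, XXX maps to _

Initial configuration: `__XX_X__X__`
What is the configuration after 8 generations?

_XX___XX_X_
XX_X_XX___X
_____X_X_XX
X___X____X_
_X_X_X__X__
X_____XX_X_
_X___XX____
X_X_XX_X___

X_X_XX_X___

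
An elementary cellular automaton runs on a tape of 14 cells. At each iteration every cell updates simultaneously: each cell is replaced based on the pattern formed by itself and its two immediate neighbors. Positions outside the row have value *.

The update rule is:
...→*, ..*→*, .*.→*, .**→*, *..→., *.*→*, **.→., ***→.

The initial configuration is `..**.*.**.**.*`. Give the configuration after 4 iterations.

.**..**..**.**

.**.****.**.**
**.**...**.**.
..**..***.**.*
.**..**..**.**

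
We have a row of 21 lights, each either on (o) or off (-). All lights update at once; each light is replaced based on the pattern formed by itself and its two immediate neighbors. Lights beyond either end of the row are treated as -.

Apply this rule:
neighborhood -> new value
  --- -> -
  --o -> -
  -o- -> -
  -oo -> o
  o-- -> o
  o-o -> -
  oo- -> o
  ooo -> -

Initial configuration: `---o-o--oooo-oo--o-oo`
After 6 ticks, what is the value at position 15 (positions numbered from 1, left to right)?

tick 1: ------o-o--o-ooo---oo
tick 2: ---------o---o-oo--oo
tick 3: ----------o----ooo-oo
tick 4: -----------o---o-o-oo
tick 5: ------------o------oo
tick 6: -------------o-----oo
position 15 holds -

-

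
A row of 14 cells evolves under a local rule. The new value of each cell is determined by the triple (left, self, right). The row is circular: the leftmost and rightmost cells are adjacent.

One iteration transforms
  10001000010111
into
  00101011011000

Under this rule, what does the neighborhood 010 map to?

At position 4 the neighborhood is 010; the next row has 1 there.

1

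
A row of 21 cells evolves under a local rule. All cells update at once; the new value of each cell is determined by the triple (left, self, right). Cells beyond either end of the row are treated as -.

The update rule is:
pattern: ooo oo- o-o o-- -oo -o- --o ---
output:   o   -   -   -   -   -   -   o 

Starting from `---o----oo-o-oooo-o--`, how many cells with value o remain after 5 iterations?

iteration 1: oo---oo-------oo----o
iteration 2: ---o----ooooo----oo--
iteration 3: oo---oo--ooo--oo----o
iteration 4: ---o------o------oo--
iteration 5: oo---oooo---oooo----o
count of o: 11

11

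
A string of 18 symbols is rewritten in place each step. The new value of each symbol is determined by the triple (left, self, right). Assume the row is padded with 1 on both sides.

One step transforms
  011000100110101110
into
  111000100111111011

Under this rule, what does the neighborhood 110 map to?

At position 2 the neighborhood is 110; the next row has 1 there.

1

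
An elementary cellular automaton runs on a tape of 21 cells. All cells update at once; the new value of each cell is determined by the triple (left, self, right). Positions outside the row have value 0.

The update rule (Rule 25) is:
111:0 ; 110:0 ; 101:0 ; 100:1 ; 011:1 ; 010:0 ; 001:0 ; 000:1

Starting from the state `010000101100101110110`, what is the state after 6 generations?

001110001010001000101
101001100001100110000
000101011101010101111
110000010000000001000
101111001111111100111
001000101000000010100

001000101000000010100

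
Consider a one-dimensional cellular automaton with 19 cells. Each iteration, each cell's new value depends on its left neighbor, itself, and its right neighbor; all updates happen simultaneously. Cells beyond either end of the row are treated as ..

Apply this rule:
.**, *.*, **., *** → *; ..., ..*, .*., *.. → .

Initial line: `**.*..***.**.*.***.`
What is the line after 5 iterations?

***...************.

iteration 1: ***...*******.****.
iteration 2: ***...************.
iteration 3: ***...************.  (fixed point — unchanged through iteration 5)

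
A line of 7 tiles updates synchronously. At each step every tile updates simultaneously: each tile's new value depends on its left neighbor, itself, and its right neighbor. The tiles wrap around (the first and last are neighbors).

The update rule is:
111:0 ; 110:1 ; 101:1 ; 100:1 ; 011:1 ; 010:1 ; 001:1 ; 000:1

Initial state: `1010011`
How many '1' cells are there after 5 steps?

6

1111110
1000011
1111110  (repeats step 1; period 2)
step 5: 1111110
count of 1: 6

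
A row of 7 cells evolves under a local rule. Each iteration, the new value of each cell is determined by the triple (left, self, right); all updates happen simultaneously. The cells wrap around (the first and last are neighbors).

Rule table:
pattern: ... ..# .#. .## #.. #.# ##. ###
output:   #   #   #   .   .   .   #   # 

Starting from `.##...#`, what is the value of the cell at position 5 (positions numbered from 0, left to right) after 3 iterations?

..#.###
.##..##
..#.#.#
position 5 holds .

.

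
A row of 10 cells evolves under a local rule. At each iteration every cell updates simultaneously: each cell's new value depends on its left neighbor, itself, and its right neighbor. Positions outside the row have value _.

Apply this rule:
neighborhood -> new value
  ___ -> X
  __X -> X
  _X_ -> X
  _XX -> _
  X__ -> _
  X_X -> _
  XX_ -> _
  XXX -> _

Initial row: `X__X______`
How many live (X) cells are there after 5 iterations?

X_XX_XXXXX
X_________
X_XXXXXXXX
X_________  (repeats iteration 2; period 2)
iteration 5: X_XXXXXXXX
count of X: 9

9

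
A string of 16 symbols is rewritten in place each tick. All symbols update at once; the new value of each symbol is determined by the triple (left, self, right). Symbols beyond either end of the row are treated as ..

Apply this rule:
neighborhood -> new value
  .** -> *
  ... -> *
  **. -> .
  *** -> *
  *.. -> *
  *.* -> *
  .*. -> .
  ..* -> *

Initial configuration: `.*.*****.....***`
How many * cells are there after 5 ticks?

12

*.*****.*******.
.*****.*******.*
*****.*******.*.
****.*******.*.*
***.*******.*.*.
count of *: 12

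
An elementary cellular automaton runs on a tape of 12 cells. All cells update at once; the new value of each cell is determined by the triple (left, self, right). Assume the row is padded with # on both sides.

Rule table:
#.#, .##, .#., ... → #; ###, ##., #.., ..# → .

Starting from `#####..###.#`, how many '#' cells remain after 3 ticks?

.......#..##
.#####.#..#.
##....##..##
count of #: 6

6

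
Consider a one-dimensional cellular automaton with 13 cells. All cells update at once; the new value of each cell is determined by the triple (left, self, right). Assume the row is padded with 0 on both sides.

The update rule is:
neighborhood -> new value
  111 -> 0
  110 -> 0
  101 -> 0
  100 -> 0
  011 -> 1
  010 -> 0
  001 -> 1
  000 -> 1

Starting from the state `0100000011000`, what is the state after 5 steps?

0011100111110

1001111110011
0011000000110
1110011111100
1000110000001
0011100111110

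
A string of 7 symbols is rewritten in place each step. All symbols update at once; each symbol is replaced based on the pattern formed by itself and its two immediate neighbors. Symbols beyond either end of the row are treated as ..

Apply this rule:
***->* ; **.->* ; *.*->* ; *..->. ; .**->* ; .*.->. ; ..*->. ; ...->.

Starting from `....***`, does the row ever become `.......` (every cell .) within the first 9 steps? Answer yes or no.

no

step 1: ....***  (fixed point — unchanged through step 9)
step 9 is ....***, still not uniform .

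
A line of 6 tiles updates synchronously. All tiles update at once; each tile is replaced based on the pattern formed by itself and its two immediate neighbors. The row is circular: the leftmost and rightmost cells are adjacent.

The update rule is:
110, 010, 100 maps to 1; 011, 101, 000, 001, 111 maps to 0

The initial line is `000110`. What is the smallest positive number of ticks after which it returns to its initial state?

000011
100001
110000
011000
001100
000110

6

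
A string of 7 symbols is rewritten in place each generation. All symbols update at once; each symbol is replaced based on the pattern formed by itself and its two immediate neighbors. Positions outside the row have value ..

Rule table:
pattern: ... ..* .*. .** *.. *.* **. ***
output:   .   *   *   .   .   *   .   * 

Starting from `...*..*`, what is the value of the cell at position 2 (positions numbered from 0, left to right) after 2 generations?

..**.**
.*..*..
position 2 holds .

.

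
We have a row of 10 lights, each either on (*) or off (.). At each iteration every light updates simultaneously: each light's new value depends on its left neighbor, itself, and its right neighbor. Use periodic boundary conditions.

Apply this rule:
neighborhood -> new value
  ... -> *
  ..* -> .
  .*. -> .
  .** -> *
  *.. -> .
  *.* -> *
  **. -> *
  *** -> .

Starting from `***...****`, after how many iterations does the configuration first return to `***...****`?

6

..*.*.*...
*..*.*..**
*...*...*.
..*...*..*
....*.....
***...****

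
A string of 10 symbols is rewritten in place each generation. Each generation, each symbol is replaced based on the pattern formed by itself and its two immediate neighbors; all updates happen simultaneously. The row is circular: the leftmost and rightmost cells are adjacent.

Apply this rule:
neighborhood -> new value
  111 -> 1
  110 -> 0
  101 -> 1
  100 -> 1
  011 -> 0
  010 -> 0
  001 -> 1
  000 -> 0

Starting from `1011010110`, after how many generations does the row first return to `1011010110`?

2

0100101001
1011010110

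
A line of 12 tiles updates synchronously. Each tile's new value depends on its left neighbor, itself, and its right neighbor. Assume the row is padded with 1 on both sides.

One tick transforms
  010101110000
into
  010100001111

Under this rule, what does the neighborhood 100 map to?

1

At position 8 the neighborhood is 100; the next row has 1 there.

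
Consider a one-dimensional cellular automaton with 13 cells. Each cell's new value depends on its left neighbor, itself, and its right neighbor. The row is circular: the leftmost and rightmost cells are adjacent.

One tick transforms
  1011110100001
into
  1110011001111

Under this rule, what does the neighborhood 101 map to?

At position 1 the neighborhood is 101; the next row has 1 there.

1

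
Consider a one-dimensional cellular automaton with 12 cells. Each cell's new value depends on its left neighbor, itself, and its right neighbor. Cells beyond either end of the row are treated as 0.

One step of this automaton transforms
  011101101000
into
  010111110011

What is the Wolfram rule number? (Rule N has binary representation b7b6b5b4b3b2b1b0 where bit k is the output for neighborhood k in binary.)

position 2: 111 → 0  (bit 7 = 0)
position 3: 110 → 1  (bit 6 = 1)
position 4: 101 → 1  (bit 5 = 1)
position 9: 100 → 0  (bit 4 = 0)
position 1: 011 → 1  (bit 3 = 1)
position 8: 010 → 0  (bit 2 = 0)
position 0: 001 → 0  (bit 1 = 0)
position 10: 000 → 1  (bit 0 = 1)
bits b7..b0 = 01101001 = 105

105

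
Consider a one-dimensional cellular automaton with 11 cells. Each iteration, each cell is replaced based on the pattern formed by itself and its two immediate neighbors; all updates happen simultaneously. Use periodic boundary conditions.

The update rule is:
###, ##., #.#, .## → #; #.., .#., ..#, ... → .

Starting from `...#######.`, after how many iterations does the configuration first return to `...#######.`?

1

...#######.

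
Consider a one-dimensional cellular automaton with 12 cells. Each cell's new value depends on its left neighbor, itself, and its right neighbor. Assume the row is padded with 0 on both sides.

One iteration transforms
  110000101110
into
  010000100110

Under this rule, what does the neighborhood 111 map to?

At position 9 the neighborhood is 111; the next row has 1 there.

1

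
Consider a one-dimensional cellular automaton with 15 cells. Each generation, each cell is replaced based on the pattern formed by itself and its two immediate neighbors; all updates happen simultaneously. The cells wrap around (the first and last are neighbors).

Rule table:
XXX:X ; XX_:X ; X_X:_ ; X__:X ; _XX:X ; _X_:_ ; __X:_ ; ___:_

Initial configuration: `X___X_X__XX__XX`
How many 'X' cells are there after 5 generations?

generation 1: XX_____X_XXX_XX
generation 2: XXX______XXX_XX
generation 3: XXXX_____XXX_XX
generation 4: XXXXX____XXX_XX
generation 5: XXXXXX___XXX_XX
count of X: 11

11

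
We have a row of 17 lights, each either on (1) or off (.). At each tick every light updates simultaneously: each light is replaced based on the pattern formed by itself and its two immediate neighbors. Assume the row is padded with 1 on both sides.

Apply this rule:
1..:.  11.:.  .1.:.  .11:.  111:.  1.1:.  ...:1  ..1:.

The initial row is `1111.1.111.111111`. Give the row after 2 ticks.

.................
.111111111111111.

.111111111111111.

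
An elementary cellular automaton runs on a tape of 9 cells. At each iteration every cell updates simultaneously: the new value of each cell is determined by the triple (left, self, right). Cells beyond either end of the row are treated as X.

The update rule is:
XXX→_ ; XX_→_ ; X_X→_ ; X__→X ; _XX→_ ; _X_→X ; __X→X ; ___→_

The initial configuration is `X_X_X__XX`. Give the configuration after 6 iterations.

X_______X

iteration 1: __X_XXX__
iteration 2: XXX____XX
iteration 3: ___X__X__
iteration 4: X_XXXXXXX
iteration 5: _________
iteration 6: X_______X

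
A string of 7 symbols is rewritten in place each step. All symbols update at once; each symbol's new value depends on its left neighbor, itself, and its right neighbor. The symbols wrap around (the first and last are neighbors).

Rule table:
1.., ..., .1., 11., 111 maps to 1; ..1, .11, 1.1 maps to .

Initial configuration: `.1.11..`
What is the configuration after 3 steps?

..11..1

.1..111
.11..11
..11..1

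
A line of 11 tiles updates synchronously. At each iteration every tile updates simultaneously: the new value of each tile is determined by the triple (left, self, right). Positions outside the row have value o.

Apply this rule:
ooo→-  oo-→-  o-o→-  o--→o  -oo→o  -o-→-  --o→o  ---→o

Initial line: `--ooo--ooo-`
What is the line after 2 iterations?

iteration 1: ooo--ooo---
iteration 2: ---ooo--ooo

---ooo--ooo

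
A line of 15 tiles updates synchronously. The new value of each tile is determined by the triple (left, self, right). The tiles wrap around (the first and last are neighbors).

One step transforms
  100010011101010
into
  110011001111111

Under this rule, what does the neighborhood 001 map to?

At position 3 the neighborhood is 001; the next row has 0 there.

0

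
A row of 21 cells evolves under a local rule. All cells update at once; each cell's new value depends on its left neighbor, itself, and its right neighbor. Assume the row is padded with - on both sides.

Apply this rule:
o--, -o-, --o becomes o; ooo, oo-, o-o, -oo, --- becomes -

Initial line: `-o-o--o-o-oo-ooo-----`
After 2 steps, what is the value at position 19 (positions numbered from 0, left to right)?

-

oo-oooo-o-------o----
--------oo-----ooo---
position 19 holds -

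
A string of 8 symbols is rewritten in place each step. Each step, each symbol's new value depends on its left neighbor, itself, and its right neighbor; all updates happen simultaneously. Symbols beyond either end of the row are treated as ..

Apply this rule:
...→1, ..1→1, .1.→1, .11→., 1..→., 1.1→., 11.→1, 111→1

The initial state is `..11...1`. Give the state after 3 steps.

step 1: 11.1.111
step 2: .1.1..11
step 3: 11.1.1.1

11.1.1.1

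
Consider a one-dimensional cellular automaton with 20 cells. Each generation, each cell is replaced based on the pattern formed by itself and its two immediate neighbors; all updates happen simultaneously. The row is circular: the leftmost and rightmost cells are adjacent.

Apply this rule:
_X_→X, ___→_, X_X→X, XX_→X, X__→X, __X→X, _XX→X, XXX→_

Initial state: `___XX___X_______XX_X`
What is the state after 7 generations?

XXXXXX_______XXXXXX_

generation 1: X_XXXX_XXX_____XXXXX
generation 2: XXX__XXX_XX___XX____
generation 3: X_XXXX_XXXXX_XXXX__X
generation 4: XXX__XXX___XXX__XXXX
generation 5: __XXXX_XX_XX_XXXX___
generation 6: _XX__XXXXXXXXX__XX__
generation 7: XXXXXX_______XXXXXX_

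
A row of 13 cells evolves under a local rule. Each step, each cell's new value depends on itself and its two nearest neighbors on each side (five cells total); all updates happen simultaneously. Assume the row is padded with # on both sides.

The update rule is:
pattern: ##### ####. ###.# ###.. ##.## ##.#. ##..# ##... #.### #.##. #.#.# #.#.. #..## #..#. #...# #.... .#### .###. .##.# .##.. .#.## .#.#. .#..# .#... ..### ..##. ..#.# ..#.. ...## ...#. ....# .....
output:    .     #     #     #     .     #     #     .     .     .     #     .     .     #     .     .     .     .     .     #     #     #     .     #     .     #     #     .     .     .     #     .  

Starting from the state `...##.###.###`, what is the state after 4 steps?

####.##......

step 1: ...#....#....
step 2: ....#.#..#.#.
step 3: ..#.##..#####
step 4: ####.##......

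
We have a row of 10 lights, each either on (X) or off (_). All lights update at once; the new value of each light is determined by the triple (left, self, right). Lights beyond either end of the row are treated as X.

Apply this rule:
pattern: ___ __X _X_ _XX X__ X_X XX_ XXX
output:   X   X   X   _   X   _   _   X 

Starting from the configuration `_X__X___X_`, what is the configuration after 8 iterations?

XX_XXXX_XX

iteration 1: _XXXXXXXX_
iteration 2: __XXXXXX__
iteration 3: XX_XXXX_XX
iteration 4: X___XX___X
iteration 5: _XXX__XXX_
iteration 6: __X_XX_X__
iteration 7: XXX____XXX
iteration 8: XX_XXXX_XX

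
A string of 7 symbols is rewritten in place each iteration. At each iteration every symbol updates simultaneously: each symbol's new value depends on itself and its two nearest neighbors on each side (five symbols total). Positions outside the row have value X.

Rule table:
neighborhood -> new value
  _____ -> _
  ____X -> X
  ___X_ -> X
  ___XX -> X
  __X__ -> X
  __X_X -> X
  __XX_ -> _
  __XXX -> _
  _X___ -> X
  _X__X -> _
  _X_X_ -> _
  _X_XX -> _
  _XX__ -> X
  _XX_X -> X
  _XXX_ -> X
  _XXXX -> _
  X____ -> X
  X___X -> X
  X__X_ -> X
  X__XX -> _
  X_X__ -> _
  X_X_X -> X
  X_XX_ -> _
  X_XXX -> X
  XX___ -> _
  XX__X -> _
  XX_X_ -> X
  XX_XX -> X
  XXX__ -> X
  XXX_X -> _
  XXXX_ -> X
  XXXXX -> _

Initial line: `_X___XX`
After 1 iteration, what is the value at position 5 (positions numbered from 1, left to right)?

X_XXX__
position 5 holds X

X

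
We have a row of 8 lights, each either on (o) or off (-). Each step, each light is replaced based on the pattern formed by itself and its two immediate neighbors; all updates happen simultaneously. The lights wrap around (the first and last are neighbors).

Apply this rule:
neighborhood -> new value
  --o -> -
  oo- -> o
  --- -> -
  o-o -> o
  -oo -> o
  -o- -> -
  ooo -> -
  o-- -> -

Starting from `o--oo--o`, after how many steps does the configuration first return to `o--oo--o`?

o--oo--o

1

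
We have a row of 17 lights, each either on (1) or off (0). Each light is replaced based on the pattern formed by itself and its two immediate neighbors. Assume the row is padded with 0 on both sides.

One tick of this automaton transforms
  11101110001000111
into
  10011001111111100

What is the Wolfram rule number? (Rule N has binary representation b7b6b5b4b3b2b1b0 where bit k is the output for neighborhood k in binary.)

position 1: 111 → 0  (bit 7 = 0)
position 2: 110 → 0  (bit 6 = 0)
position 3: 101 → 1  (bit 5 = 1)
position 7: 100 → 1  (bit 4 = 1)
position 0: 011 → 1  (bit 3 = 1)
position 10: 010 → 1  (bit 2 = 1)
position 9: 001 → 1  (bit 1 = 1)
position 8: 000 → 1  (bit 0 = 1)
bits b7..b0 = 00111111 = 63

63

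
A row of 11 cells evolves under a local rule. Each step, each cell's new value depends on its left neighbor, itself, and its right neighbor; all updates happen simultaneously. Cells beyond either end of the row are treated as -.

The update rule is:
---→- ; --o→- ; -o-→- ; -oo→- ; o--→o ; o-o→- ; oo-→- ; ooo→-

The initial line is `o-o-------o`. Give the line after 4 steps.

---o-------
----o------
-----o-----
------o----

------o----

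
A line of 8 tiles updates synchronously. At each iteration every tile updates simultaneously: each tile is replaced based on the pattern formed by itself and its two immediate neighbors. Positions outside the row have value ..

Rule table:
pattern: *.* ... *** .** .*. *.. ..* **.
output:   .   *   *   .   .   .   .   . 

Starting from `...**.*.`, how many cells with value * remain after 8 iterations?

6

**......
...*****
**..***.
.....*..
****...*
.**..*..
.......*
******..
count of *: 6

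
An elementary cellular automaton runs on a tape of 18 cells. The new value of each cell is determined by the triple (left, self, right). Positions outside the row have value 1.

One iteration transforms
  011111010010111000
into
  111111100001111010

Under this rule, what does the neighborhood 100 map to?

At position 8 the neighborhood is 100; the next row has 0 there.

0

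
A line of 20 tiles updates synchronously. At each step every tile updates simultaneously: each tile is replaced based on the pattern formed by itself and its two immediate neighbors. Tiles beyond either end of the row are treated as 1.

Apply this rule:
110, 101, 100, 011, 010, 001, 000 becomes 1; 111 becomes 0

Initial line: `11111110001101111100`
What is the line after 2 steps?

11111110000001111100

step 1: 00000011111111000111
step 2: 11111110000001111100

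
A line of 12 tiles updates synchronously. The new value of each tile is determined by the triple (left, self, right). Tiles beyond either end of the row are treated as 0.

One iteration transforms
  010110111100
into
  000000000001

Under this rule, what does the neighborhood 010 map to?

At position 1 the neighborhood is 010; the next row has 0 there.

0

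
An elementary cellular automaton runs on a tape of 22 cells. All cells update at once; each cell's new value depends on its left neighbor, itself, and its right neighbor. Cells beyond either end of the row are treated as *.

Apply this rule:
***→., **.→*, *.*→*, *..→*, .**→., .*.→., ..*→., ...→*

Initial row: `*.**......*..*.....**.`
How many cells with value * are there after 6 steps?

**.******..*..****..**
.**.....**..*....**...
*.*****..**..***..***.
**....**..**...**...**
.****..**..***..***...
*...**..**...**...***.
count of *: 10

10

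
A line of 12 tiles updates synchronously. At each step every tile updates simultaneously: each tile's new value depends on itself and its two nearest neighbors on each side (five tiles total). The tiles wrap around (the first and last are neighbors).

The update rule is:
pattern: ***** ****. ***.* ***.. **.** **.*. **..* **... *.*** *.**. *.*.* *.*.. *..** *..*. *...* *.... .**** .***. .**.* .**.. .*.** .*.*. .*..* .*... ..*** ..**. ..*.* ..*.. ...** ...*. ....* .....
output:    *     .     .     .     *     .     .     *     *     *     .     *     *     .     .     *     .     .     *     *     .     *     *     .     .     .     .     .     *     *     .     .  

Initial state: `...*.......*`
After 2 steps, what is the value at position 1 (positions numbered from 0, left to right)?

*

step 1: ..*..*....*.
step 2: .*.*...*.*..
position 1 holds *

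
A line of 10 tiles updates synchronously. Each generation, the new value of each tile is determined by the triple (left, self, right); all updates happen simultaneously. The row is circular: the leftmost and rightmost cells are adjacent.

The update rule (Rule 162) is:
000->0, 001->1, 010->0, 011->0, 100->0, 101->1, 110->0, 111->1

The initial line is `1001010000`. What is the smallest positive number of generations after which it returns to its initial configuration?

0010100001
0101000010
1010000100
0100001001
1000010010
0000100101
0001001010
0010010100
0100101000
1001010000

10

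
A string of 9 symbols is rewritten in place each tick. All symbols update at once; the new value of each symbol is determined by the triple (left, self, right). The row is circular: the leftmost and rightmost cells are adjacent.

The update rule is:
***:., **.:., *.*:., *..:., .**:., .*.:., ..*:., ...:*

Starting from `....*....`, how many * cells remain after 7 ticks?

6

tick 1: ***...***
tick 2: ....*....  (repeats tick 0; period 2)
tick 7: ***...***
count of *: 6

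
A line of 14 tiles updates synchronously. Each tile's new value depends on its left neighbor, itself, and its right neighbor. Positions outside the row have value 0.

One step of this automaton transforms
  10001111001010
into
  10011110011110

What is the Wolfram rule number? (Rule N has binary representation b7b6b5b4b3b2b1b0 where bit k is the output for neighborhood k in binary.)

position 5: 111 → 1  (bit 7 = 1)
position 7: 110 → 0  (bit 6 = 0)
position 11: 101 → 1  (bit 5 = 1)
position 1: 100 → 0  (bit 4 = 0)
position 4: 011 → 1  (bit 3 = 1)
position 0: 010 → 1  (bit 2 = 1)
position 3: 001 → 1  (bit 1 = 1)
position 2: 000 → 0  (bit 0 = 0)
bits b7..b0 = 10101110 = 174

174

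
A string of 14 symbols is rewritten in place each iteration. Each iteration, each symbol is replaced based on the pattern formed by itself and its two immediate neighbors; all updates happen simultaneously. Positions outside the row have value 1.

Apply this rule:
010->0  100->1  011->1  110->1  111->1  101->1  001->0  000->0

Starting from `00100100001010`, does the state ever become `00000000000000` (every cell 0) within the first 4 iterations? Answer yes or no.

10010010000101
11001001000011
11100100100011
11110010010011
iteration 4 is 11110010010011, still not uniform 0

no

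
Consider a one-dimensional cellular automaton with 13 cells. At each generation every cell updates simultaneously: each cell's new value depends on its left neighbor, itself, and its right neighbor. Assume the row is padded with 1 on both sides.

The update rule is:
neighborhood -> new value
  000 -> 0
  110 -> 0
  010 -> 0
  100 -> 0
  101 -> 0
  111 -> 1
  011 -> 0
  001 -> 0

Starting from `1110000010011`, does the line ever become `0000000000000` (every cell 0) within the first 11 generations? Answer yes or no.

1100000000001
1000000000000
0000000000000
all cells are 0 at generation 3

yes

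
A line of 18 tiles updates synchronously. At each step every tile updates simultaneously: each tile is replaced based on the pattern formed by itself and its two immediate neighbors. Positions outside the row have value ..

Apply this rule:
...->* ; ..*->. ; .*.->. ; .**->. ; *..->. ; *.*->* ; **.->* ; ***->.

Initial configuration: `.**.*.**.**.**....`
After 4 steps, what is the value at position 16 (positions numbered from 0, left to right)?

..**.*.**.**.*.***
*..**.*.**.**.*..*
....**.*.**.**....
***..**.*.**.*.***
position 16 holds *

*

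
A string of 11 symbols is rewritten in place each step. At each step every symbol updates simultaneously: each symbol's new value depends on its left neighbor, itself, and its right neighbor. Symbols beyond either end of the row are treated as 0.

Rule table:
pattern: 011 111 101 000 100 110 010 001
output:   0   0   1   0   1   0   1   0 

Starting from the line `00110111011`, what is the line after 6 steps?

step 1: 00001000100
step 2: 00001100110
step 3: 00000010001
step 4: 00000011001
step 5: 00000000101
step 6: 00000000111

00000000111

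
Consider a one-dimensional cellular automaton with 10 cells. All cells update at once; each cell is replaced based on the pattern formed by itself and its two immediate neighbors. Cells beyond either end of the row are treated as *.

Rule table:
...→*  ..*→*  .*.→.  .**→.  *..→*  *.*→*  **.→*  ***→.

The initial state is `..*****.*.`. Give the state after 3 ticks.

*....**.**

**....**.*
.*****.**.
*....**.**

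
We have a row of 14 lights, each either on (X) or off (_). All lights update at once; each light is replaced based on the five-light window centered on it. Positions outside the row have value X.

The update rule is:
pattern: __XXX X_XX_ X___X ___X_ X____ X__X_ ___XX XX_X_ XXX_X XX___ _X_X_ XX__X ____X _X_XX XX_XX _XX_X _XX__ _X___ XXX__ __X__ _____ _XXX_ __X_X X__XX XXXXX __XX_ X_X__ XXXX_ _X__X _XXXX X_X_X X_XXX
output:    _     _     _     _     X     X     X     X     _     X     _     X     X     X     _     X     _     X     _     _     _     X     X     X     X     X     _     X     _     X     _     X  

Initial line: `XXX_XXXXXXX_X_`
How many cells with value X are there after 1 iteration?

XX__XXXXXX_X_X
count of X: 10

10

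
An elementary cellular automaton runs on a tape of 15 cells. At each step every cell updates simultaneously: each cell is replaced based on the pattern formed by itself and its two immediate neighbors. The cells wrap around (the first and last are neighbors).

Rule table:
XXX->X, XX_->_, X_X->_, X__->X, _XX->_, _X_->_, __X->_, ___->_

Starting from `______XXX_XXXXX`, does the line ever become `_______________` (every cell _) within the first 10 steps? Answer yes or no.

no

step 1: X______X___XXX_
step 2: _X______X___X__
step 3: __X______X___X_
step 4: ___X______X___X
step 5: X___X______X___
step 6: _X___X______X__
step 7: __X___X______X_
step 8: ___X___X______X
step 9: X___X___X______
step 10: _X___X___X_____
step 10 is _X___X___X_____, still not uniform _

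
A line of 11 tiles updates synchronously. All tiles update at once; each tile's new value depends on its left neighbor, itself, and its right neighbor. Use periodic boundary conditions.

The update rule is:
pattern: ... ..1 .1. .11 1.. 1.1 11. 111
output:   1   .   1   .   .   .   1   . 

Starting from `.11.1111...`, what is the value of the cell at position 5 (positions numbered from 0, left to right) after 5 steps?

1

step 1: ..1....1.11
step 2: ..1.11.1..1
step 3: ..1..1.1..1
step 4: ..1..1.1..1  (fixed point — unchanged through step 5)
position 5 holds 1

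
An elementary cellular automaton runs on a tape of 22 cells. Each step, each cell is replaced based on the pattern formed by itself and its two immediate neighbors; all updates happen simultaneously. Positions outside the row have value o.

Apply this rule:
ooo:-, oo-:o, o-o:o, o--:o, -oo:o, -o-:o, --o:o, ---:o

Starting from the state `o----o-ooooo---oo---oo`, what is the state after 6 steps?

oooooooo---oooooooooo-
-------ooooo--------oo
oooooooo---oooooooooo-  (repeats step 1; period 2)
step 6: -------ooooo--------oo

-------ooooo--------oo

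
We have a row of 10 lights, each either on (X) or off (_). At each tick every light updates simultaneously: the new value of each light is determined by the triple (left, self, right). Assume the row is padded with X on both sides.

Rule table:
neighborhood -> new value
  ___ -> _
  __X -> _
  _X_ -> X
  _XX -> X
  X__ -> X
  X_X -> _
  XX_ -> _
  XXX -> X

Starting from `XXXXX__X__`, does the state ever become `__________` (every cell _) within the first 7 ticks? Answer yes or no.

no

XXXX_X_XX_
XXX__X_X__
XX_X_X_XX_
X__X_X_X__
_X_X_X_XX_
_X_X_X_X__
_X_X_X_XX_
tick 7 is _X_X_X_XX_, still not uniform _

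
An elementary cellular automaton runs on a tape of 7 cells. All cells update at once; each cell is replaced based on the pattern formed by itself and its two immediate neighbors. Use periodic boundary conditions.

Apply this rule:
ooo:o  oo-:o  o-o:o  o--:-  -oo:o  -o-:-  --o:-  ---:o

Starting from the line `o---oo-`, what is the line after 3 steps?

-o-oooo

--o-ooo
---oooo
-o-oooo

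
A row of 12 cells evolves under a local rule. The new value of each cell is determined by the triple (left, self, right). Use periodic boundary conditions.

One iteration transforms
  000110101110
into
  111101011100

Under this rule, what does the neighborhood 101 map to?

At position 5 the neighborhood is 101; the next row has 1 there.

1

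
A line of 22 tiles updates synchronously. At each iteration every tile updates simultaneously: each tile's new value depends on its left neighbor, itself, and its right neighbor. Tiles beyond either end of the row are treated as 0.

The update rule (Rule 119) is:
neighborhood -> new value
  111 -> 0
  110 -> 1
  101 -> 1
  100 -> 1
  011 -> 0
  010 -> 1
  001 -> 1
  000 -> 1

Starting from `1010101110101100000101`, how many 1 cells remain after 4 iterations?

6

iteration 1: 1111110011110111111111
iteration 2: 0000011100011000000001
iteration 3: 1111100111101111111111
iteration 4: 0000111000110000000001
count of 1: 6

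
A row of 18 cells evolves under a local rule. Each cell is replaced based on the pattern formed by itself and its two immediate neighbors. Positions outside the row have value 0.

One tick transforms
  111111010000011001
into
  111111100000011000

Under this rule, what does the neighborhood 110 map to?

At position 5 the neighborhood is 110; the next row has 1 there.

1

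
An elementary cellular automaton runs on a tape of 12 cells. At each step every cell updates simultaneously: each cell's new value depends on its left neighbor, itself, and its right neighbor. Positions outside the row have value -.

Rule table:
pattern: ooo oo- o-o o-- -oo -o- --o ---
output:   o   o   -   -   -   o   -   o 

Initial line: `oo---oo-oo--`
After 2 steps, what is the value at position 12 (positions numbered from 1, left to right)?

-o-o--o--o-o
-o-o--o--o-o
position 12 holds o

o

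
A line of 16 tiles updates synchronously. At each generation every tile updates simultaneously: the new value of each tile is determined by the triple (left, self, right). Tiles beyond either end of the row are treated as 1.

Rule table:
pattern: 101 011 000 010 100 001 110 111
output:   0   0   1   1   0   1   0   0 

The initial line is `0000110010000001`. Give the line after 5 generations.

0111000110111110
0000011000000000
0111100011111111
0000001100000000
0111110001111111

0111110001111111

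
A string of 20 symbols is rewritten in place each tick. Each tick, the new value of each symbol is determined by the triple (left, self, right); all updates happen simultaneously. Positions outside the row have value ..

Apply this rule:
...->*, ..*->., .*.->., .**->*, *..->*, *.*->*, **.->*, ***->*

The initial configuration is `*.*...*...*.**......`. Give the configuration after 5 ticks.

.*******************

.*.**..**..*********
..****.***.*********
*.******************
.*******************
.*******************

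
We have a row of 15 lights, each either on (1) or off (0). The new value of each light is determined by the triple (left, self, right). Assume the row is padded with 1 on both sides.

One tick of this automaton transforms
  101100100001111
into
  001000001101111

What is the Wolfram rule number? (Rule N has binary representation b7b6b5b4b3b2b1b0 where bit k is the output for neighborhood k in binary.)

137

position 12: 111 → 1  (bit 7 = 1)
position 0: 110 → 0  (bit 6 = 0)
position 1: 101 → 0  (bit 5 = 0)
position 4: 100 → 0  (bit 4 = 0)
position 2: 011 → 1  (bit 3 = 1)
position 6: 010 → 0  (bit 2 = 0)
position 5: 001 → 0  (bit 1 = 0)
position 8: 000 → 1  (bit 0 = 1)
bits b7..b0 = 10001001 = 137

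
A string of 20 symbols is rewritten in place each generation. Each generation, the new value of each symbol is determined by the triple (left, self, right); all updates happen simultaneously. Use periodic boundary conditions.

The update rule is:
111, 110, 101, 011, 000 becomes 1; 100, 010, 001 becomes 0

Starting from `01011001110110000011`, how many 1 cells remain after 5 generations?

18

10111001111110111011
11111001111111111111
11111001111111111111  (fixed point — unchanged through generation 5)
count of 1: 18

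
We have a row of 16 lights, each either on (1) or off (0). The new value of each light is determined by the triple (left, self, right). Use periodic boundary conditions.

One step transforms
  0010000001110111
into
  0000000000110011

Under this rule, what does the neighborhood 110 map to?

At position 11 the neighborhood is 110; the next row has 1 there.

1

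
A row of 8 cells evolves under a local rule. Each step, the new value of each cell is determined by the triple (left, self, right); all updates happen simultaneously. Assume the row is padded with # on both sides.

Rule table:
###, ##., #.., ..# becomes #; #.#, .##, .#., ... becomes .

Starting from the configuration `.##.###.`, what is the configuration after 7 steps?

step 1: ..#..##.
step 2: ##.##.#.
step 3: ##..#...
step 4: ####.#.#
step 5: ####....
step 6: #####..#
step 7: #######.

#######.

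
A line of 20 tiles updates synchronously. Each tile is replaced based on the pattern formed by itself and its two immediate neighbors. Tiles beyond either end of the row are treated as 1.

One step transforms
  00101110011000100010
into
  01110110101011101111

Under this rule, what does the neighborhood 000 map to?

At position 12 the neighborhood is 000; the next row has 1 there.

1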